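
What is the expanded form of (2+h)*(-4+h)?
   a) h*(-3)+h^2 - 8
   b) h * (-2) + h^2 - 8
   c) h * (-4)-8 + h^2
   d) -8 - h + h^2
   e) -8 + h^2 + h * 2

Expanding (2+h)*(-4+h):
= h * (-2) + h^2 - 8
b) h * (-2) + h^2 - 8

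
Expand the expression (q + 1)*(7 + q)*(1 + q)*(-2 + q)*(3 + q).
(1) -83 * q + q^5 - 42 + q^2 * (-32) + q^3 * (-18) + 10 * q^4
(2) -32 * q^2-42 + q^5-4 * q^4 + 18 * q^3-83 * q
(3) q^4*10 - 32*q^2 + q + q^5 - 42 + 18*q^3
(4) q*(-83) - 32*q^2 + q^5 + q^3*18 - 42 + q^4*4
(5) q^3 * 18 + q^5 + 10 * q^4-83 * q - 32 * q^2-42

Expanding (q + 1)*(7 + q)*(1 + q)*(-2 + q)*(3 + q):
= q^3 * 18 + q^5 + 10 * q^4-83 * q - 32 * q^2-42
5) q^3 * 18 + q^5 + 10 * q^4-83 * q - 32 * q^2-42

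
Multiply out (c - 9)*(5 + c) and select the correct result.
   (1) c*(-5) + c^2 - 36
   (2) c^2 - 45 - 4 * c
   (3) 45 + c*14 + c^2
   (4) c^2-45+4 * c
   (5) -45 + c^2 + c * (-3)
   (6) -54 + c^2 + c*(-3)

Expanding (c - 9)*(5 + c):
= c^2 - 45 - 4 * c
2) c^2 - 45 - 4 * c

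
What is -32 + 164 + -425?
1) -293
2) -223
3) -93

First: -32 + 164 = 132
Then: 132 + -425 = -293
1) -293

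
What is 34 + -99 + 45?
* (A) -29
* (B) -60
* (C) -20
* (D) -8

First: 34 + -99 = -65
Then: -65 + 45 = -20
C) -20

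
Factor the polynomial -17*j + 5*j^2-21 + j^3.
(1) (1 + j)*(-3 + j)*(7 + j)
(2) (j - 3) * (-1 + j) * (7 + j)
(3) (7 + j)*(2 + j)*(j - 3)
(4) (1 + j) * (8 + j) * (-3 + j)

We need to factor -17*j + 5*j^2-21 + j^3.
The factored form is (1 + j)*(-3 + j)*(7 + j).
1) (1 + j)*(-3 + j)*(7 + j)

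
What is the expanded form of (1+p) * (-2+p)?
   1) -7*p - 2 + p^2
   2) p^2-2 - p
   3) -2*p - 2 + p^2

Expanding (1+p) * (-2+p):
= p^2-2 - p
2) p^2-2 - p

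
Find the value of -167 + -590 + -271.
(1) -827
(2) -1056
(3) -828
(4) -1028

First: -167 + -590 = -757
Then: -757 + -271 = -1028
4) -1028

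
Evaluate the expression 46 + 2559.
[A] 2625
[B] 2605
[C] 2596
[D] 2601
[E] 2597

46 + 2559 = 2605
B) 2605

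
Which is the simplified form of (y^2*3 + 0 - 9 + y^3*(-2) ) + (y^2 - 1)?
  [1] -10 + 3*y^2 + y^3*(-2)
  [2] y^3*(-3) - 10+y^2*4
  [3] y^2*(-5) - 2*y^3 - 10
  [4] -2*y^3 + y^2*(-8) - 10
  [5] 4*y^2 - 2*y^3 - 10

Adding the polynomials and combining like terms:
(y^2*3 + 0 - 9 + y^3*(-2)) + (y^2 - 1)
= 4*y^2 - 2*y^3 - 10
5) 4*y^2 - 2*y^3 - 10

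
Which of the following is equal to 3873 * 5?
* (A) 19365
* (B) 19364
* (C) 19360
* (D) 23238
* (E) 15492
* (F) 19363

3873 * 5 = 19365
A) 19365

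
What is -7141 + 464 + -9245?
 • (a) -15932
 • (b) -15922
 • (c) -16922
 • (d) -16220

First: -7141 + 464 = -6677
Then: -6677 + -9245 = -15922
b) -15922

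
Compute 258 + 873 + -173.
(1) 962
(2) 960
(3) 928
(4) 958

First: 258 + 873 = 1131
Then: 1131 + -173 = 958
4) 958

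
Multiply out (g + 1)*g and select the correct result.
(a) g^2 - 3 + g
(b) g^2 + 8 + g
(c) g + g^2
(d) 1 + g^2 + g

Expanding (g + 1)*g:
= g + g^2
c) g + g^2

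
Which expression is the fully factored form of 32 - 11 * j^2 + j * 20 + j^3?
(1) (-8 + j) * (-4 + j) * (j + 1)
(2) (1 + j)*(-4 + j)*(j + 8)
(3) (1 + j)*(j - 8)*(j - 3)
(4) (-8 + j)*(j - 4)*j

We need to factor 32 - 11 * j^2 + j * 20 + j^3.
The factored form is (-8 + j) * (-4 + j) * (j + 1).
1) (-8 + j) * (-4 + j) * (j + 1)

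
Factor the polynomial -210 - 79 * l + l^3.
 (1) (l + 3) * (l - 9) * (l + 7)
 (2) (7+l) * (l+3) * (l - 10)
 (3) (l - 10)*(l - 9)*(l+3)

We need to factor -210 - 79 * l + l^3.
The factored form is (7+l) * (l+3) * (l - 10).
2) (7+l) * (l+3) * (l - 10)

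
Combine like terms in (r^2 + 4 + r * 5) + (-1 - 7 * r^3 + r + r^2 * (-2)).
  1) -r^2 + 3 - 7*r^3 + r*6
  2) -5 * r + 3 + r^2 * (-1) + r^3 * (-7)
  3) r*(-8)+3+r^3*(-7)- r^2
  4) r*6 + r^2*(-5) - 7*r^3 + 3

Adding the polynomials and combining like terms:
(r^2 + 4 + r*5) + (-1 - 7*r^3 + r + r^2*(-2))
= -r^2 + 3 - 7*r^3 + r*6
1) -r^2 + 3 - 7*r^3 + r*6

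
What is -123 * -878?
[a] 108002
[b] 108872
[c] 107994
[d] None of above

-123 * -878 = 107994
c) 107994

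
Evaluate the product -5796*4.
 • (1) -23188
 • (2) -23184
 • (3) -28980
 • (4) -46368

-5796 * 4 = -23184
2) -23184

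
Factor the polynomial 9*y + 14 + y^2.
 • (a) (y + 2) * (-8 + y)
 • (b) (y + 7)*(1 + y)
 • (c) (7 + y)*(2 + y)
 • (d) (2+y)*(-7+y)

We need to factor 9*y + 14 + y^2.
The factored form is (7 + y)*(2 + y).
c) (7 + y)*(2 + y)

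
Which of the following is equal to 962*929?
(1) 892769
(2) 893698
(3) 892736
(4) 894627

962 * 929 = 893698
2) 893698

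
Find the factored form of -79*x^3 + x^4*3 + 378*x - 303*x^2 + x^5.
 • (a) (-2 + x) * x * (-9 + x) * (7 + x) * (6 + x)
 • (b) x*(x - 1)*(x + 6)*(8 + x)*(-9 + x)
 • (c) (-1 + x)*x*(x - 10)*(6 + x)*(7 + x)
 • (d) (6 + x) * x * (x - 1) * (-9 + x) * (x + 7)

We need to factor -79*x^3 + x^4*3 + 378*x - 303*x^2 + x^5.
The factored form is (6 + x) * x * (x - 1) * (-9 + x) * (x + 7).
d) (6 + x) * x * (x - 1) * (-9 + x) * (x + 7)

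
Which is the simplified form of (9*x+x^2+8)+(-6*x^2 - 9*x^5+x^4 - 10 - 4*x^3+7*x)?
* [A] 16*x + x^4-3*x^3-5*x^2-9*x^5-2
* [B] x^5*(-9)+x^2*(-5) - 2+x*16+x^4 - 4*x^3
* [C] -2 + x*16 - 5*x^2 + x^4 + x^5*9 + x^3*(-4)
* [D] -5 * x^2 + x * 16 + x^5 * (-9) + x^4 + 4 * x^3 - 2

Adding the polynomials and combining like terms:
(9*x + x^2 + 8) + (-6*x^2 - 9*x^5 + x^4 - 10 - 4*x^3 + 7*x)
= x^5*(-9)+x^2*(-5) - 2+x*16+x^4 - 4*x^3
B) x^5*(-9)+x^2*(-5) - 2+x*16+x^4 - 4*x^3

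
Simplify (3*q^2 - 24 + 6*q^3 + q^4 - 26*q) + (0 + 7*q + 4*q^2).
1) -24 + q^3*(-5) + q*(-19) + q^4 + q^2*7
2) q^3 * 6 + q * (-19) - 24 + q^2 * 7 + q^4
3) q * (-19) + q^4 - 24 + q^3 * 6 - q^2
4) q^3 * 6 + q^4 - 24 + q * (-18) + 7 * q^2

Adding the polynomials and combining like terms:
(3*q^2 - 24 + 6*q^3 + q^4 - 26*q) + (0 + 7*q + 4*q^2)
= q^3 * 6 + q * (-19) - 24 + q^2 * 7 + q^4
2) q^3 * 6 + q * (-19) - 24 + q^2 * 7 + q^4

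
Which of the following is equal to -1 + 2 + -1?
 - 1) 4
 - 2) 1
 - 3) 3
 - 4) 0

First: -1 + 2 = 1
Then: 1 + -1 = 0
4) 0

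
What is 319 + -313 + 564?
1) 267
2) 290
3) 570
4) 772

First: 319 + -313 = 6
Then: 6 + 564 = 570
3) 570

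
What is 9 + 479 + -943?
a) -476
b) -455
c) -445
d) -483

First: 9 + 479 = 488
Then: 488 + -943 = -455
b) -455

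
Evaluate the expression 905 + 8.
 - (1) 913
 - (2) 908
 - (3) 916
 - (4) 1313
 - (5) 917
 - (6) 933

905 + 8 = 913
1) 913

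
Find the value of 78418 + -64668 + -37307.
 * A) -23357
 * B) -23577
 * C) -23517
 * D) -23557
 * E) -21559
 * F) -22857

First: 78418 + -64668 = 13750
Then: 13750 + -37307 = -23557
D) -23557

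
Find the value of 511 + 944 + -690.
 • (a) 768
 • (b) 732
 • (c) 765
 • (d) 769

First: 511 + 944 = 1455
Then: 1455 + -690 = 765
c) 765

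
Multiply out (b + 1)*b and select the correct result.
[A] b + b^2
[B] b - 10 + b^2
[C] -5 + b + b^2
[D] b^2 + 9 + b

Expanding (b + 1)*b:
= b + b^2
A) b + b^2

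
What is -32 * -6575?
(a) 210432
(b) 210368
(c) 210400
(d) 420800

-32 * -6575 = 210400
c) 210400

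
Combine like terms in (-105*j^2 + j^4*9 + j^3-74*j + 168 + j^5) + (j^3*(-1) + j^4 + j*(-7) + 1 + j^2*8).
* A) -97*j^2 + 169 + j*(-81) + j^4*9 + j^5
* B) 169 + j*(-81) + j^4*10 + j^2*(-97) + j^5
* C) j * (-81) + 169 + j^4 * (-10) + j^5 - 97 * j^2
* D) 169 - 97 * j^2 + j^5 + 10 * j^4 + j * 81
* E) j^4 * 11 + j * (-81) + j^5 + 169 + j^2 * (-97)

Adding the polynomials and combining like terms:
(-105*j^2 + j^4*9 + j^3 - 74*j + 168 + j^5) + (j^3*(-1) + j^4 + j*(-7) + 1 + j^2*8)
= 169 + j*(-81) + j^4*10 + j^2*(-97) + j^5
B) 169 + j*(-81) + j^4*10 + j^2*(-97) + j^5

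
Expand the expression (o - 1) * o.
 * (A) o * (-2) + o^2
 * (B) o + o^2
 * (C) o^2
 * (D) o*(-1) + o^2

Expanding (o - 1) * o:
= o*(-1) + o^2
D) o*(-1) + o^2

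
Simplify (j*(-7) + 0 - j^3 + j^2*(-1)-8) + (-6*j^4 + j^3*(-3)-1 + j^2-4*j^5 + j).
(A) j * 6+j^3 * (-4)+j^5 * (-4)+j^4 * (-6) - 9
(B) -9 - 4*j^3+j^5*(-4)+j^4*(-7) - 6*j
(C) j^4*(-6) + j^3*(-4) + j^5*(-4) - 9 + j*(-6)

Adding the polynomials and combining like terms:
(j*(-7) + 0 - j^3 + j^2*(-1) - 8) + (-6*j^4 + j^3*(-3) - 1 + j^2 - 4*j^5 + j)
= j^4*(-6) + j^3*(-4) + j^5*(-4) - 9 + j*(-6)
C) j^4*(-6) + j^3*(-4) + j^5*(-4) - 9 + j*(-6)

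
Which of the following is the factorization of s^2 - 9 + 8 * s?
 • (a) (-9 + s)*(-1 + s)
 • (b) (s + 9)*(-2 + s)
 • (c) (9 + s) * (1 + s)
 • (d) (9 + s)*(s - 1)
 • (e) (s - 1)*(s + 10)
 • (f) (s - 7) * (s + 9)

We need to factor s^2 - 9 + 8 * s.
The factored form is (9 + s)*(s - 1).
d) (9 + s)*(s - 1)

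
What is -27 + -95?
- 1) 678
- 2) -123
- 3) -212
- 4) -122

-27 + -95 = -122
4) -122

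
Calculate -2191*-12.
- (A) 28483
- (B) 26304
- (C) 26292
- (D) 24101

-2191 * -12 = 26292
C) 26292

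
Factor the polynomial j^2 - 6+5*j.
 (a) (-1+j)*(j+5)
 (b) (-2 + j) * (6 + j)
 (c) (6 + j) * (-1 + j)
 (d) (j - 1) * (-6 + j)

We need to factor j^2 - 6+5*j.
The factored form is (6 + j) * (-1 + j).
c) (6 + j) * (-1 + j)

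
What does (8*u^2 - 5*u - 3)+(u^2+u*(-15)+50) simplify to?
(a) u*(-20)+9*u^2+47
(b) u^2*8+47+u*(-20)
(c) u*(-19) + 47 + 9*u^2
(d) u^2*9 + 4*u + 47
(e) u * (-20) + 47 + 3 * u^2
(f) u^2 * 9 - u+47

Adding the polynomials and combining like terms:
(8*u^2 - 5*u - 3) + (u^2 + u*(-15) + 50)
= u*(-20)+9*u^2+47
a) u*(-20)+9*u^2+47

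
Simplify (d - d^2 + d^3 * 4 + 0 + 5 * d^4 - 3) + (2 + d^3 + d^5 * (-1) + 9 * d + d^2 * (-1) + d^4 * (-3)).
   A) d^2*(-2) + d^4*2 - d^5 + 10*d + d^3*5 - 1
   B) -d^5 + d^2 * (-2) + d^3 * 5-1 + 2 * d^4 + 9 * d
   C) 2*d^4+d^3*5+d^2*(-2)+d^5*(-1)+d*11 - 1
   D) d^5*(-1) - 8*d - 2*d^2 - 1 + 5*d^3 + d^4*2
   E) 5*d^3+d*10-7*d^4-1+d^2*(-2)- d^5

Adding the polynomials and combining like terms:
(d - d^2 + d^3*4 + 0 + 5*d^4 - 3) + (2 + d^3 + d^5*(-1) + 9*d + d^2*(-1) + d^4*(-3))
= d^2*(-2) + d^4*2 - d^5 + 10*d + d^3*5 - 1
A) d^2*(-2) + d^4*2 - d^5 + 10*d + d^3*5 - 1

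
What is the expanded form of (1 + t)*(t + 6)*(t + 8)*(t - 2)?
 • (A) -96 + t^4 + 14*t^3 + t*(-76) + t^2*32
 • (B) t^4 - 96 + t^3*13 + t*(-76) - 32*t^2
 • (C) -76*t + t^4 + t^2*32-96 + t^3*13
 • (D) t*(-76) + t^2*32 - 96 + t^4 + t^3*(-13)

Expanding (1 + t)*(t + 6)*(t + 8)*(t - 2):
= -76*t + t^4 + t^2*32-96 + t^3*13
C) -76*t + t^4 + t^2*32-96 + t^3*13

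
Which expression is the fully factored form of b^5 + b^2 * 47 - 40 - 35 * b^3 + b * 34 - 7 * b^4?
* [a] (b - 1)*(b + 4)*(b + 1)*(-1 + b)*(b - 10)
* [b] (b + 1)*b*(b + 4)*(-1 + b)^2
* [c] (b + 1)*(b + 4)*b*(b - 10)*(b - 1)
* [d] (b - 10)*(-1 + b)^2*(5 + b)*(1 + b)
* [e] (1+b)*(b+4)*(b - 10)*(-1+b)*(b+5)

We need to factor b^5 + b^2 * 47 - 40 - 35 * b^3 + b * 34 - 7 * b^4.
The factored form is (b - 1)*(b + 4)*(b + 1)*(-1 + b)*(b - 10).
a) (b - 1)*(b + 4)*(b + 1)*(-1 + b)*(b - 10)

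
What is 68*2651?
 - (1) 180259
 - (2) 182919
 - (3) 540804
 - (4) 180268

68 * 2651 = 180268
4) 180268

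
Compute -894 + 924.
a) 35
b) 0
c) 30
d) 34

-894 + 924 = 30
c) 30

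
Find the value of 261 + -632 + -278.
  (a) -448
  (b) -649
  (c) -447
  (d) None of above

First: 261 + -632 = -371
Then: -371 + -278 = -649
b) -649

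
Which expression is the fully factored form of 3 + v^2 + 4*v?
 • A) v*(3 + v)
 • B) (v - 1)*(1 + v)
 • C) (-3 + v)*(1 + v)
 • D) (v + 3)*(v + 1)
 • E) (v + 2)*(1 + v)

We need to factor 3 + v^2 + 4*v.
The factored form is (v + 3)*(v + 1).
D) (v + 3)*(v + 1)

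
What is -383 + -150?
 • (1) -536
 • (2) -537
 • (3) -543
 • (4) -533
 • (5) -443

-383 + -150 = -533
4) -533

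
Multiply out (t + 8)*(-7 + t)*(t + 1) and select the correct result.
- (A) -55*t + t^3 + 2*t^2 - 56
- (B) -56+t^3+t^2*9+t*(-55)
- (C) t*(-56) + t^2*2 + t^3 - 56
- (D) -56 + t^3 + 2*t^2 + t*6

Expanding (t + 8)*(-7 + t)*(t + 1):
= -55*t + t^3 + 2*t^2 - 56
A) -55*t + t^3 + 2*t^2 - 56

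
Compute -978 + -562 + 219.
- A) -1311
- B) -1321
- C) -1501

First: -978 + -562 = -1540
Then: -1540 + 219 = -1321
B) -1321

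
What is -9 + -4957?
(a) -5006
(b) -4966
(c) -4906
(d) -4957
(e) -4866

-9 + -4957 = -4966
b) -4966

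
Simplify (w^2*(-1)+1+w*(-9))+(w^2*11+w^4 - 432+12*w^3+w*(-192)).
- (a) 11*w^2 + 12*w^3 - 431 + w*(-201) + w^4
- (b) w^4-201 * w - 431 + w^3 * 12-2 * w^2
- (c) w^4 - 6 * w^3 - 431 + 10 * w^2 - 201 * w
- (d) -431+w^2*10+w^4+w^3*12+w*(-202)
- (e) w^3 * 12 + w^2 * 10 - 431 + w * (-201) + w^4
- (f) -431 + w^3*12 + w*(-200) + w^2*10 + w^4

Adding the polynomials and combining like terms:
(w^2*(-1) + 1 + w*(-9)) + (w^2*11 + w^4 - 432 + 12*w^3 + w*(-192))
= w^3 * 12 + w^2 * 10 - 431 + w * (-201) + w^4
e) w^3 * 12 + w^2 * 10 - 431 + w * (-201) + w^4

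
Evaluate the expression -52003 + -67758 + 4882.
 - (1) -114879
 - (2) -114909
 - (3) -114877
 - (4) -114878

First: -52003 + -67758 = -119761
Then: -119761 + 4882 = -114879
1) -114879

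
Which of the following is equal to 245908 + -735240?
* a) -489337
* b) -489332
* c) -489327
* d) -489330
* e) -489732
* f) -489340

245908 + -735240 = -489332
b) -489332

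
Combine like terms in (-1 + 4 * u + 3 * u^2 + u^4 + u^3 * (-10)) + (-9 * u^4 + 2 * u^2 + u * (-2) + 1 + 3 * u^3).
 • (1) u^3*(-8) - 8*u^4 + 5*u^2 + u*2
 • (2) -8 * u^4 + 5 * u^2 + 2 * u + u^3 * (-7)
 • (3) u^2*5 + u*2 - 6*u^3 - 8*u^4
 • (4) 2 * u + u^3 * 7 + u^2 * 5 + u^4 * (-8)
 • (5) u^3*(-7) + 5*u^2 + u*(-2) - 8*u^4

Adding the polynomials and combining like terms:
(-1 + 4*u + 3*u^2 + u^4 + u^3*(-10)) + (-9*u^4 + 2*u^2 + u*(-2) + 1 + 3*u^3)
= -8 * u^4 + 5 * u^2 + 2 * u + u^3 * (-7)
2) -8 * u^4 + 5 * u^2 + 2 * u + u^3 * (-7)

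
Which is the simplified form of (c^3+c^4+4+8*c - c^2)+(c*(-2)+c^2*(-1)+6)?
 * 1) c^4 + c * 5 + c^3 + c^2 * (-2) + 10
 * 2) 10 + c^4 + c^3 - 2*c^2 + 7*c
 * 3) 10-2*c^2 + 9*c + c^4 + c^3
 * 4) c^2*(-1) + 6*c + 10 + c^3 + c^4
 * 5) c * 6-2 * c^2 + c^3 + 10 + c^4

Adding the polynomials and combining like terms:
(c^3 + c^4 + 4 + 8*c - c^2) + (c*(-2) + c^2*(-1) + 6)
= c * 6-2 * c^2 + c^3 + 10 + c^4
5) c * 6-2 * c^2 + c^3 + 10 + c^4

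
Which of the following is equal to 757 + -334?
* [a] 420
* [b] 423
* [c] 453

757 + -334 = 423
b) 423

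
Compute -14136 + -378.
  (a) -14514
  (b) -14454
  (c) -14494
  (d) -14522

-14136 + -378 = -14514
a) -14514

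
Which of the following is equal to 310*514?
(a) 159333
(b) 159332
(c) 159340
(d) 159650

310 * 514 = 159340
c) 159340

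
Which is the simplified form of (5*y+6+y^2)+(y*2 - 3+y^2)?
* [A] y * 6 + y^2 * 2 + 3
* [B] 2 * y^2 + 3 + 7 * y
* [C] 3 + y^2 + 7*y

Adding the polynomials and combining like terms:
(5*y + 6 + y^2) + (y*2 - 3 + y^2)
= 2 * y^2 + 3 + 7 * y
B) 2 * y^2 + 3 + 7 * y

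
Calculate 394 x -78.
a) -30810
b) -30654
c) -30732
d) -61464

394 * -78 = -30732
c) -30732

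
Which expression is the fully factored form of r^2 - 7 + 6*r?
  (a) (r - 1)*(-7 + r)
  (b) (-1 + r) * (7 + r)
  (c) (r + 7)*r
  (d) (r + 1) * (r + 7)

We need to factor r^2 - 7 + 6*r.
The factored form is (-1 + r) * (7 + r).
b) (-1 + r) * (7 + r)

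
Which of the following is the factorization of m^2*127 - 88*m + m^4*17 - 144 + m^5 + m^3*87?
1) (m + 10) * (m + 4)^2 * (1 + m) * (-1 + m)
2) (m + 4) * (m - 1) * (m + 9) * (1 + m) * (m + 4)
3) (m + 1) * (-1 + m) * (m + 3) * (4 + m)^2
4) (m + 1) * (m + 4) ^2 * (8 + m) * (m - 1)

We need to factor m^2*127 - 88*m + m^4*17 - 144 + m^5 + m^3*87.
The factored form is (m + 4) * (m - 1) * (m + 9) * (1 + m) * (m + 4).
2) (m + 4) * (m - 1) * (m + 9) * (1 + m) * (m + 4)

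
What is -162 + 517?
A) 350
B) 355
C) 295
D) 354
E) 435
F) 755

-162 + 517 = 355
B) 355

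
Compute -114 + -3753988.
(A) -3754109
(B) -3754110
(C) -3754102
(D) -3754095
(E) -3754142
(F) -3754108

-114 + -3753988 = -3754102
C) -3754102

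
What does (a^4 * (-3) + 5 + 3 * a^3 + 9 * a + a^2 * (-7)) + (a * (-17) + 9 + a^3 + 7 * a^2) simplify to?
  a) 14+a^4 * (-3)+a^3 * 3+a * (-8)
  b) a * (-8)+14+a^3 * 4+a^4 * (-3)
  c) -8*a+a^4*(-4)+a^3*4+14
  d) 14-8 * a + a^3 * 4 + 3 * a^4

Adding the polynomials and combining like terms:
(a^4*(-3) + 5 + 3*a^3 + 9*a + a^2*(-7)) + (a*(-17) + 9 + a^3 + 7*a^2)
= a * (-8)+14+a^3 * 4+a^4 * (-3)
b) a * (-8)+14+a^3 * 4+a^4 * (-3)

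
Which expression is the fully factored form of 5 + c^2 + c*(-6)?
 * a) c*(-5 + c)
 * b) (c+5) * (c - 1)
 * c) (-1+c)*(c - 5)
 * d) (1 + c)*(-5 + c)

We need to factor 5 + c^2 + c*(-6).
The factored form is (-1+c)*(c - 5).
c) (-1+c)*(c - 5)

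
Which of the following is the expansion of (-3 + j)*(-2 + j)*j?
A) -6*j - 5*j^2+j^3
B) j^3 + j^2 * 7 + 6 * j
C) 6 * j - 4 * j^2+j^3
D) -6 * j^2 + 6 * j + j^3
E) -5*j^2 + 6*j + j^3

Expanding (-3 + j)*(-2 + j)*j:
= -5*j^2 + 6*j + j^3
E) -5*j^2 + 6*j + j^3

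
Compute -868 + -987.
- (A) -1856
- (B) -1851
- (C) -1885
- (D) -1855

-868 + -987 = -1855
D) -1855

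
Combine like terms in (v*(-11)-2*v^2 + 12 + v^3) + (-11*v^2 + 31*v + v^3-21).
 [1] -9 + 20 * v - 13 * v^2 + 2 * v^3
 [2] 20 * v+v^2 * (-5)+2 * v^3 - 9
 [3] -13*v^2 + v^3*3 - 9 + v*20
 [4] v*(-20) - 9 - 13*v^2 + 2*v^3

Adding the polynomials and combining like terms:
(v*(-11) - 2*v^2 + 12 + v^3) + (-11*v^2 + 31*v + v^3 - 21)
= -9 + 20 * v - 13 * v^2 + 2 * v^3
1) -9 + 20 * v - 13 * v^2 + 2 * v^3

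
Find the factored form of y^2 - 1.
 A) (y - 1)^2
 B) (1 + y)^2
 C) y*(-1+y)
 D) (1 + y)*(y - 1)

We need to factor y^2 - 1.
The factored form is (1 + y)*(y - 1).
D) (1 + y)*(y - 1)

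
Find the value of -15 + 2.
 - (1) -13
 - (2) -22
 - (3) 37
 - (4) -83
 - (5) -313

-15 + 2 = -13
1) -13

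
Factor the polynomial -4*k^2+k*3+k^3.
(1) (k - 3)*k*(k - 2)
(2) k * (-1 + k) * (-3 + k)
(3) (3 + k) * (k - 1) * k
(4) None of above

We need to factor -4*k^2+k*3+k^3.
The factored form is k * (-1 + k) * (-3 + k).
2) k * (-1 + k) * (-3 + k)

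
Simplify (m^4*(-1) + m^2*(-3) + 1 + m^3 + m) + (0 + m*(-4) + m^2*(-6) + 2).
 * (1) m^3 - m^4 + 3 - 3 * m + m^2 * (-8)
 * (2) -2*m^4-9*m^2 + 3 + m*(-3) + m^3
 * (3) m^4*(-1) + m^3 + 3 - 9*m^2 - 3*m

Adding the polynomials and combining like terms:
(m^4*(-1) + m^2*(-3) + 1 + m^3 + m) + (0 + m*(-4) + m^2*(-6) + 2)
= m^4*(-1) + m^3 + 3 - 9*m^2 - 3*m
3) m^4*(-1) + m^3 + 3 - 9*m^2 - 3*m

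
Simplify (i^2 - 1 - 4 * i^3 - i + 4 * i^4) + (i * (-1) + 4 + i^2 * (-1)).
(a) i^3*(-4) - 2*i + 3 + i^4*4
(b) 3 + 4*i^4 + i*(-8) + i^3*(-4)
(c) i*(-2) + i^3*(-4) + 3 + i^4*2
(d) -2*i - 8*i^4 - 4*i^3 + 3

Adding the polynomials and combining like terms:
(i^2 - 1 - 4*i^3 - i + 4*i^4) + (i*(-1) + 4 + i^2*(-1))
= i^3*(-4) - 2*i + 3 + i^4*4
a) i^3*(-4) - 2*i + 3 + i^4*4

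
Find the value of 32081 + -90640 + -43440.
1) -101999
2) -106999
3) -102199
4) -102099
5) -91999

First: 32081 + -90640 = -58559
Then: -58559 + -43440 = -101999
1) -101999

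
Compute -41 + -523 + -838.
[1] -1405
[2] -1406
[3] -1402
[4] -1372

First: -41 + -523 = -564
Then: -564 + -838 = -1402
3) -1402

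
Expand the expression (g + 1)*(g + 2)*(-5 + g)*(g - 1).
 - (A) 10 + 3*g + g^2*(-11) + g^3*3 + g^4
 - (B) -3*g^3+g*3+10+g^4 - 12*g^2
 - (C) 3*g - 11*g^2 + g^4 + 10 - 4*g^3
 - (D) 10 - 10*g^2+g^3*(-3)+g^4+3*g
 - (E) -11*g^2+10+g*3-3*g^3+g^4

Expanding (g + 1)*(g + 2)*(-5 + g)*(g - 1):
= -11*g^2+10+g*3-3*g^3+g^4
E) -11*g^2+10+g*3-3*g^3+g^4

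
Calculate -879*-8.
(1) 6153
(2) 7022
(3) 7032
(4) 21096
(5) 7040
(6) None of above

-879 * -8 = 7032
3) 7032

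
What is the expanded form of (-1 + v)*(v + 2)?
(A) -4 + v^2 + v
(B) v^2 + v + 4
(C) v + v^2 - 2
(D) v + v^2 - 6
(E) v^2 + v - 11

Expanding (-1 + v)*(v + 2):
= v + v^2 - 2
C) v + v^2 - 2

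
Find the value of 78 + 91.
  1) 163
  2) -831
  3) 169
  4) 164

78 + 91 = 169
3) 169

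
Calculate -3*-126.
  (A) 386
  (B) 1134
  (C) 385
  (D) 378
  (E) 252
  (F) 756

-3 * -126 = 378
D) 378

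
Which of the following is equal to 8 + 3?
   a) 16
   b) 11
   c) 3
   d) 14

8 + 3 = 11
b) 11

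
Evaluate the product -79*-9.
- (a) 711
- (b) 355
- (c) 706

-79 * -9 = 711
a) 711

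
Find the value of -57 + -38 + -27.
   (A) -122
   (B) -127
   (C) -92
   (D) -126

First: -57 + -38 = -95
Then: -95 + -27 = -122
A) -122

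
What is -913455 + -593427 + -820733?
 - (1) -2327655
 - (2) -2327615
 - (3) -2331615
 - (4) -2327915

First: -913455 + -593427 = -1506882
Then: -1506882 + -820733 = -2327615
2) -2327615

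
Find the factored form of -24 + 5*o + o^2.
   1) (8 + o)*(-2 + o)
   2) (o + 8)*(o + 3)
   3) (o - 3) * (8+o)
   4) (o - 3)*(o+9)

We need to factor -24 + 5*o + o^2.
The factored form is (o - 3) * (8+o).
3) (o - 3) * (8+o)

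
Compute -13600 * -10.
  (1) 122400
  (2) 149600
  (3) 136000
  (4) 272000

-13600 * -10 = 136000
3) 136000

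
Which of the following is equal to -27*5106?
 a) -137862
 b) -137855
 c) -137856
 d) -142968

-27 * 5106 = -137862
a) -137862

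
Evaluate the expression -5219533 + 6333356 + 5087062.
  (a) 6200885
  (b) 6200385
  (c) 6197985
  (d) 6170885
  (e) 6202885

First: -5219533 + 6333356 = 1113823
Then: 1113823 + 5087062 = 6200885
a) 6200885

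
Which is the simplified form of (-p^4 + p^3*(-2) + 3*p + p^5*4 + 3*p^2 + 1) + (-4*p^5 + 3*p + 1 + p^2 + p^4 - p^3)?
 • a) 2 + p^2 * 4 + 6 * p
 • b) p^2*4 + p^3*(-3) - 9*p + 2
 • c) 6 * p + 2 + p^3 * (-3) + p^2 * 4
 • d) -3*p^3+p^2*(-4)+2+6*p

Adding the polynomials and combining like terms:
(-p^4 + p^3*(-2) + 3*p + p^5*4 + 3*p^2 + 1) + (-4*p^5 + 3*p + 1 + p^2 + p^4 - p^3)
= 6 * p + 2 + p^3 * (-3) + p^2 * 4
c) 6 * p + 2 + p^3 * (-3) + p^2 * 4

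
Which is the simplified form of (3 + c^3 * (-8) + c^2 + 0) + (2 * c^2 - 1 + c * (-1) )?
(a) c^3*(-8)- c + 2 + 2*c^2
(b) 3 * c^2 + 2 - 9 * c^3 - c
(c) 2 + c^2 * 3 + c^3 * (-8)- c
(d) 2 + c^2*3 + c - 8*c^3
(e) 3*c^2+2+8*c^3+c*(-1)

Adding the polynomials and combining like terms:
(3 + c^3*(-8) + c^2 + 0) + (2*c^2 - 1 + c*(-1))
= 2 + c^2 * 3 + c^3 * (-8)- c
c) 2 + c^2 * 3 + c^3 * (-8)- c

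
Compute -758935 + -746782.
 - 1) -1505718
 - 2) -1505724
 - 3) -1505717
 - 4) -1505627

-758935 + -746782 = -1505717
3) -1505717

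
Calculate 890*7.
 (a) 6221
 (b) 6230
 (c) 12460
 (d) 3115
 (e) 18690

890 * 7 = 6230
b) 6230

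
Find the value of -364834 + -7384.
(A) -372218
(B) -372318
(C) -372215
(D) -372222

-364834 + -7384 = -372218
A) -372218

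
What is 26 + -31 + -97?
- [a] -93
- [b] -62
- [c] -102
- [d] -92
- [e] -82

First: 26 + -31 = -5
Then: -5 + -97 = -102
c) -102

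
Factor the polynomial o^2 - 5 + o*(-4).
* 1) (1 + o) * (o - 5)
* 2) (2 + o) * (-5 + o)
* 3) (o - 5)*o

We need to factor o^2 - 5 + o*(-4).
The factored form is (1 + o) * (o - 5).
1) (1 + o) * (o - 5)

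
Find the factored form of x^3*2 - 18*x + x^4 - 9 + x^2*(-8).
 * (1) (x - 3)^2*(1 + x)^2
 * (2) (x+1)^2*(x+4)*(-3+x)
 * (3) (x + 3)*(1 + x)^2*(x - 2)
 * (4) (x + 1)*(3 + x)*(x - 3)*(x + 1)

We need to factor x^3*2 - 18*x + x^4 - 9 + x^2*(-8).
The factored form is (x + 1)*(3 + x)*(x - 3)*(x + 1).
4) (x + 1)*(3 + x)*(x - 3)*(x + 1)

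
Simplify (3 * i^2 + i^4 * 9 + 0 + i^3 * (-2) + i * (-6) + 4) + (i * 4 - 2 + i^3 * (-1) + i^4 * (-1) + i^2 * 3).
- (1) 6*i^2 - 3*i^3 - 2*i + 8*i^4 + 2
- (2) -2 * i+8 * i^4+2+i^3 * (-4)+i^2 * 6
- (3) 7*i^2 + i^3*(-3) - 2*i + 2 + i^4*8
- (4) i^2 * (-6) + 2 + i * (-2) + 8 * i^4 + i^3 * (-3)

Adding the polynomials and combining like terms:
(3*i^2 + i^4*9 + 0 + i^3*(-2) + i*(-6) + 4) + (i*4 - 2 + i^3*(-1) + i^4*(-1) + i^2*3)
= 6*i^2 - 3*i^3 - 2*i + 8*i^4 + 2
1) 6*i^2 - 3*i^3 - 2*i + 8*i^4 + 2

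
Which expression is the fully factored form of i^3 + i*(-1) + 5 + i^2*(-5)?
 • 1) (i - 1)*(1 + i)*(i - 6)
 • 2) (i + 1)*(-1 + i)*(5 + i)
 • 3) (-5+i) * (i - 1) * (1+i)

We need to factor i^3 + i*(-1) + 5 + i^2*(-5).
The factored form is (-5+i) * (i - 1) * (1+i).
3) (-5+i) * (i - 1) * (1+i)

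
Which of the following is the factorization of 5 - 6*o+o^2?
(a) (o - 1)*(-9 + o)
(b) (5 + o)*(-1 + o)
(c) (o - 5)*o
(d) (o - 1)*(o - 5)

We need to factor 5 - 6*o+o^2.
The factored form is (o - 1)*(o - 5).
d) (o - 1)*(o - 5)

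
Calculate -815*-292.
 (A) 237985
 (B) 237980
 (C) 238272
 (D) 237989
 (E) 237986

-815 * -292 = 237980
B) 237980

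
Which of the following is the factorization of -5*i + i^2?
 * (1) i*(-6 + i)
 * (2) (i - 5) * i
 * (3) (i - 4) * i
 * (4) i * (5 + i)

We need to factor -5*i + i^2.
The factored form is (i - 5) * i.
2) (i - 5) * i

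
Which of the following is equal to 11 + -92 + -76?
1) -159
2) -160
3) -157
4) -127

First: 11 + -92 = -81
Then: -81 + -76 = -157
3) -157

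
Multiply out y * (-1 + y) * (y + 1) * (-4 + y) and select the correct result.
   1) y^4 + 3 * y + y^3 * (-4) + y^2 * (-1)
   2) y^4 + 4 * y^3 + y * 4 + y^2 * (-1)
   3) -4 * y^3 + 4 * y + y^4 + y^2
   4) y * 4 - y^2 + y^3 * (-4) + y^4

Expanding y * (-1 + y) * (y + 1) * (-4 + y):
= y * 4 - y^2 + y^3 * (-4) + y^4
4) y * 4 - y^2 + y^3 * (-4) + y^4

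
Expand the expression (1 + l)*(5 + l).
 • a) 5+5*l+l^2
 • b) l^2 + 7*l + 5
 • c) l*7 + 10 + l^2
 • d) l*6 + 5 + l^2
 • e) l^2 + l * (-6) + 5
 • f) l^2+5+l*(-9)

Expanding (1 + l)*(5 + l):
= l*6 + 5 + l^2
d) l*6 + 5 + l^2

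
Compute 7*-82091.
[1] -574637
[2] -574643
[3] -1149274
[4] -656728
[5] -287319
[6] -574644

7 * -82091 = -574637
1) -574637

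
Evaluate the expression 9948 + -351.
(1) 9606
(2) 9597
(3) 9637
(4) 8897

9948 + -351 = 9597
2) 9597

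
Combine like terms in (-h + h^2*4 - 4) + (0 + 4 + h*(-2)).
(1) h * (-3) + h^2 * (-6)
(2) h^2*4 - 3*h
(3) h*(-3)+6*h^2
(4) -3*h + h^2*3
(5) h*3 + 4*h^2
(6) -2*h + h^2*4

Adding the polynomials and combining like terms:
(-h + h^2*4 - 4) + (0 + 4 + h*(-2))
= h^2*4 - 3*h
2) h^2*4 - 3*h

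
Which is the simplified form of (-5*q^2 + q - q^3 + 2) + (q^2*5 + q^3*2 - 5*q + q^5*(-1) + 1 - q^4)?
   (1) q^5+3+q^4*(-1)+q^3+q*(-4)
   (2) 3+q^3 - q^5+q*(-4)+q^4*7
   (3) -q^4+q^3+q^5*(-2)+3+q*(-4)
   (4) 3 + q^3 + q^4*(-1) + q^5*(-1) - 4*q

Adding the polynomials and combining like terms:
(-5*q^2 + q - q^3 + 2) + (q^2*5 + q^3*2 - 5*q + q^5*(-1) + 1 - q^4)
= 3 + q^3 + q^4*(-1) + q^5*(-1) - 4*q
4) 3 + q^3 + q^4*(-1) + q^5*(-1) - 4*q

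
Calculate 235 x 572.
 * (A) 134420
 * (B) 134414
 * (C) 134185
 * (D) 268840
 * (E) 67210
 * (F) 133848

235 * 572 = 134420
A) 134420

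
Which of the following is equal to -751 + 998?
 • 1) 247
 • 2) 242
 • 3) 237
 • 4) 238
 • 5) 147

-751 + 998 = 247
1) 247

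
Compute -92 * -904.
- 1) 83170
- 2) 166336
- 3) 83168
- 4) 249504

-92 * -904 = 83168
3) 83168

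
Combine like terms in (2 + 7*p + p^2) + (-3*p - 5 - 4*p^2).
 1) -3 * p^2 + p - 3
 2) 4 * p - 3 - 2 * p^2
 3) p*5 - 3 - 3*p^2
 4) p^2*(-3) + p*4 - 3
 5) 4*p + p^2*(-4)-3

Adding the polynomials and combining like terms:
(2 + 7*p + p^2) + (-3*p - 5 - 4*p^2)
= p^2*(-3) + p*4 - 3
4) p^2*(-3) + p*4 - 3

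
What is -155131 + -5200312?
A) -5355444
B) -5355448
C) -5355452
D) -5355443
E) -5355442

-155131 + -5200312 = -5355443
D) -5355443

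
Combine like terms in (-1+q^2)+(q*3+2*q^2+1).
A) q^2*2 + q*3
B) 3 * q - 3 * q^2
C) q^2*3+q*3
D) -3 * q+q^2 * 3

Adding the polynomials and combining like terms:
(-1 + q^2) + (q*3 + 2*q^2 + 1)
= q^2*3+q*3
C) q^2*3+q*3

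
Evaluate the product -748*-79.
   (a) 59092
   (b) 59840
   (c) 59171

-748 * -79 = 59092
a) 59092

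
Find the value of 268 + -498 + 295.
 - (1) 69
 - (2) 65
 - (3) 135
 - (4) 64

First: 268 + -498 = -230
Then: -230 + 295 = 65
2) 65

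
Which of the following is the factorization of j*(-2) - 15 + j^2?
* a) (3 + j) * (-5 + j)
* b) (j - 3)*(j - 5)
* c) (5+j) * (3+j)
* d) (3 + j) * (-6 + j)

We need to factor j*(-2) - 15 + j^2.
The factored form is (3 + j) * (-5 + j).
a) (3 + j) * (-5 + j)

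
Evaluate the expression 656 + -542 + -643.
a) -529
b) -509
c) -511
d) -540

First: 656 + -542 = 114
Then: 114 + -643 = -529
a) -529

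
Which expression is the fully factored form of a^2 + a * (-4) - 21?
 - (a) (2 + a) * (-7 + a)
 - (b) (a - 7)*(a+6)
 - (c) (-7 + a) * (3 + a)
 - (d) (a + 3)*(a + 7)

We need to factor a^2 + a * (-4) - 21.
The factored form is (-7 + a) * (3 + a).
c) (-7 + a) * (3 + a)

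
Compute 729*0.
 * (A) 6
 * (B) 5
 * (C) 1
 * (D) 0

729 * 0 = 0
D) 0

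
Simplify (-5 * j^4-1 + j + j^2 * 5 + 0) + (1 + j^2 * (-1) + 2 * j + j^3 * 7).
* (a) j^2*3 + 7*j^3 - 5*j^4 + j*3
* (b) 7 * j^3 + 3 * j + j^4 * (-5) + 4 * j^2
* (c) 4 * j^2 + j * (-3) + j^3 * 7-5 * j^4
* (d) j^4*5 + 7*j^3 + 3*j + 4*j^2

Adding the polynomials and combining like terms:
(-5*j^4 - 1 + j + j^2*5 + 0) + (1 + j^2*(-1) + 2*j + j^3*7)
= 7 * j^3 + 3 * j + j^4 * (-5) + 4 * j^2
b) 7 * j^3 + 3 * j + j^4 * (-5) + 4 * j^2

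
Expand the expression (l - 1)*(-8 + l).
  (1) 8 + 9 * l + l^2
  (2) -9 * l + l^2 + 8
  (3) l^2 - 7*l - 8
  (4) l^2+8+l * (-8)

Expanding (l - 1)*(-8 + l):
= -9 * l + l^2 + 8
2) -9 * l + l^2 + 8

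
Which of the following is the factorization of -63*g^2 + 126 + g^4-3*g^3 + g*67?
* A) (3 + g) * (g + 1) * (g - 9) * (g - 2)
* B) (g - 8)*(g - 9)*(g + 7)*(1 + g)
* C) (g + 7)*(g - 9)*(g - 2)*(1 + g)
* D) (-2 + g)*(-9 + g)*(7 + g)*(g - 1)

We need to factor -63*g^2 + 126 + g^4-3*g^3 + g*67.
The factored form is (g + 7)*(g - 9)*(g - 2)*(1 + g).
C) (g + 7)*(g - 9)*(g - 2)*(1 + g)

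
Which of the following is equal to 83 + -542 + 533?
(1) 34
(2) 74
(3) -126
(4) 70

First: 83 + -542 = -459
Then: -459 + 533 = 74
2) 74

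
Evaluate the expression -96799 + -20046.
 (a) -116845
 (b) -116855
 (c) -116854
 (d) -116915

-96799 + -20046 = -116845
a) -116845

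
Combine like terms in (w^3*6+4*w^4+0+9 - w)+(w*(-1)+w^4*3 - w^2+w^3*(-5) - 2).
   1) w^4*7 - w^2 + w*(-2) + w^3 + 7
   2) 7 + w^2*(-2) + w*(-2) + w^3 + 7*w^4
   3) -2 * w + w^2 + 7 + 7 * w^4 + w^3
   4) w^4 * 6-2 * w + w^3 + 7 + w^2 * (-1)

Adding the polynomials and combining like terms:
(w^3*6 + 4*w^4 + 0 + 9 - w) + (w*(-1) + w^4*3 - w^2 + w^3*(-5) - 2)
= w^4*7 - w^2 + w*(-2) + w^3 + 7
1) w^4*7 - w^2 + w*(-2) + w^3 + 7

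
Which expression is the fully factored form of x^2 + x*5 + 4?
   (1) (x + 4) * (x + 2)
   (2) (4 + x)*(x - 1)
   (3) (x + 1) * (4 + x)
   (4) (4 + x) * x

We need to factor x^2 + x*5 + 4.
The factored form is (x + 1) * (4 + x).
3) (x + 1) * (4 + x)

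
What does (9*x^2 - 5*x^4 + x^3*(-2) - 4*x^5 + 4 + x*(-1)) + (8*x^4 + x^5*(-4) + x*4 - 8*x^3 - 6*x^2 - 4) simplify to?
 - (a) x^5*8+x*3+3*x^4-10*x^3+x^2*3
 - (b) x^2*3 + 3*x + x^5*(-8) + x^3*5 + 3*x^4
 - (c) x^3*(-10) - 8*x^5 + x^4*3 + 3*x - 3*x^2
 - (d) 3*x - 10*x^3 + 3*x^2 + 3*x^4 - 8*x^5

Adding the polynomials and combining like terms:
(9*x^2 - 5*x^4 + x^3*(-2) - 4*x^5 + 4 + x*(-1)) + (8*x^4 + x^5*(-4) + x*4 - 8*x^3 - 6*x^2 - 4)
= 3*x - 10*x^3 + 3*x^2 + 3*x^4 - 8*x^5
d) 3*x - 10*x^3 + 3*x^2 + 3*x^4 - 8*x^5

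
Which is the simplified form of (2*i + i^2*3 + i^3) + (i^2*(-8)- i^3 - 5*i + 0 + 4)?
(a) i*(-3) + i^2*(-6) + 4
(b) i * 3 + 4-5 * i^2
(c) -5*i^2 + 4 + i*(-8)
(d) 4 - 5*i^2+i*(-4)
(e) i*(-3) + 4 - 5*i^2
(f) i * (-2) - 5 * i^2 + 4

Adding the polynomials and combining like terms:
(2*i + i^2*3 + i^3) + (i^2*(-8) - i^3 - 5*i + 0 + 4)
= i*(-3) + 4 - 5*i^2
e) i*(-3) + 4 - 5*i^2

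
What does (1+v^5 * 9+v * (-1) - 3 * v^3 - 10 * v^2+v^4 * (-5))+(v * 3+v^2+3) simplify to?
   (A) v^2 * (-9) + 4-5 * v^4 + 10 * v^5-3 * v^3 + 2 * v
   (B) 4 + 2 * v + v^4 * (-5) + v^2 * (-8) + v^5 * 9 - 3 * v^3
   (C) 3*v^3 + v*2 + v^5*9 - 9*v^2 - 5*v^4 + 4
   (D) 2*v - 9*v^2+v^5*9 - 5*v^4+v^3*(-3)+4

Adding the polynomials and combining like terms:
(1 + v^5*9 + v*(-1) - 3*v^3 - 10*v^2 + v^4*(-5)) + (v*3 + v^2 + 3)
= 2*v - 9*v^2+v^5*9 - 5*v^4+v^3*(-3)+4
D) 2*v - 9*v^2+v^5*9 - 5*v^4+v^3*(-3)+4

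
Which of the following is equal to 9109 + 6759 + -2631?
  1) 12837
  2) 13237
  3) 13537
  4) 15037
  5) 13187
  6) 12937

First: 9109 + 6759 = 15868
Then: 15868 + -2631 = 13237
2) 13237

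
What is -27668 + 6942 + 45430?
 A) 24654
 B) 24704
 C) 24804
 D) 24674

First: -27668 + 6942 = -20726
Then: -20726 + 45430 = 24704
B) 24704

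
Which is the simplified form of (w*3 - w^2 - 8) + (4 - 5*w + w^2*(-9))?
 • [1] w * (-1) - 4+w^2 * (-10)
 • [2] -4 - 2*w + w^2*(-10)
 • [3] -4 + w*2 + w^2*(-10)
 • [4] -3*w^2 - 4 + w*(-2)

Adding the polynomials and combining like terms:
(w*3 - w^2 - 8) + (4 - 5*w + w^2*(-9))
= -4 - 2*w + w^2*(-10)
2) -4 - 2*w + w^2*(-10)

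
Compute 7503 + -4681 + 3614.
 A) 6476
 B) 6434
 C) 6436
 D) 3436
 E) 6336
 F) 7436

First: 7503 + -4681 = 2822
Then: 2822 + 3614 = 6436
C) 6436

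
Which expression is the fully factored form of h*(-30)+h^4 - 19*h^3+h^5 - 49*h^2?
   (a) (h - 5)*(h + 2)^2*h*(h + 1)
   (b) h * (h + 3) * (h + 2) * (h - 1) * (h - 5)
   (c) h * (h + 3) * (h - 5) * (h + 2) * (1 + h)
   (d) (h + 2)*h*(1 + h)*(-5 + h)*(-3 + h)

We need to factor h*(-30)+h^4 - 19*h^3+h^5 - 49*h^2.
The factored form is h * (h + 3) * (h - 5) * (h + 2) * (1 + h).
c) h * (h + 3) * (h - 5) * (h + 2) * (1 + h)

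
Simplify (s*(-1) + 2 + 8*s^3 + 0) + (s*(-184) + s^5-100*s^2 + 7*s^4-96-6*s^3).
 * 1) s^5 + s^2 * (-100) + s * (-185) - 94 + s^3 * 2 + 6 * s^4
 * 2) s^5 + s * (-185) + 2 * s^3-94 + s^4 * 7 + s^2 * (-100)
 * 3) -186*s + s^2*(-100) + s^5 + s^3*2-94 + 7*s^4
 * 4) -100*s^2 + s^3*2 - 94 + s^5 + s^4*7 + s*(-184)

Adding the polynomials and combining like terms:
(s*(-1) + 2 + 8*s^3 + 0) + (s*(-184) + s^5 - 100*s^2 + 7*s^4 - 96 - 6*s^3)
= s^5 + s * (-185) + 2 * s^3-94 + s^4 * 7 + s^2 * (-100)
2) s^5 + s * (-185) + 2 * s^3-94 + s^4 * 7 + s^2 * (-100)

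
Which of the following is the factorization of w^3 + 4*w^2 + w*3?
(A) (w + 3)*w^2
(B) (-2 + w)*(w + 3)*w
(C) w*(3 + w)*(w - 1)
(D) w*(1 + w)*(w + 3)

We need to factor w^3 + 4*w^2 + w*3.
The factored form is w*(1 + w)*(w + 3).
D) w*(1 + w)*(w + 3)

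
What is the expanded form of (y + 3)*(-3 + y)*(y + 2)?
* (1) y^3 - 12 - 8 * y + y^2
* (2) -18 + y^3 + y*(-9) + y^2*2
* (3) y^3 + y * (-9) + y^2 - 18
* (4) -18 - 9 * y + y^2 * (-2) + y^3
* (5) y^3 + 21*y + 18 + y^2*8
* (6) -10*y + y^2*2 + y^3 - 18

Expanding (y + 3)*(-3 + y)*(y + 2):
= -18 + y^3 + y*(-9) + y^2*2
2) -18 + y^3 + y*(-9) + y^2*2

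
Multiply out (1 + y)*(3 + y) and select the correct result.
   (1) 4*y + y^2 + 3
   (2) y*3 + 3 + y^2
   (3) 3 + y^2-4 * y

Expanding (1 + y)*(3 + y):
= 4*y + y^2 + 3
1) 4*y + y^2 + 3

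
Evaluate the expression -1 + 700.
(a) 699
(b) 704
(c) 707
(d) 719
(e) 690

-1 + 700 = 699
a) 699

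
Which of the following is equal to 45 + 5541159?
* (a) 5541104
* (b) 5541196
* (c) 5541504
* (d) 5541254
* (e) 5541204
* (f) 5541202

45 + 5541159 = 5541204
e) 5541204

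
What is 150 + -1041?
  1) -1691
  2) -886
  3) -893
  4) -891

150 + -1041 = -891
4) -891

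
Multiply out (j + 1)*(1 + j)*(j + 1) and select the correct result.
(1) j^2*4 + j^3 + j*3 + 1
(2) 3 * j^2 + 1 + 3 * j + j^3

Expanding (j + 1)*(1 + j)*(j + 1):
= 3 * j^2 + 1 + 3 * j + j^3
2) 3 * j^2 + 1 + 3 * j + j^3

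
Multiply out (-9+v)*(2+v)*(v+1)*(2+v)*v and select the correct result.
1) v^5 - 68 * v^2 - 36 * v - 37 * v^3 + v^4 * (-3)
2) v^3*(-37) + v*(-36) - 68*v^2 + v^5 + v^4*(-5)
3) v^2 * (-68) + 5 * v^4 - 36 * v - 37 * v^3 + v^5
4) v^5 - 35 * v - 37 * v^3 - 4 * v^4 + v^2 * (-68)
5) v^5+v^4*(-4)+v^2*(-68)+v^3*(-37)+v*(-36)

Expanding (-9+v)*(2+v)*(v+1)*(2+v)*v:
= v^5+v^4*(-4)+v^2*(-68)+v^3*(-37)+v*(-36)
5) v^5+v^4*(-4)+v^2*(-68)+v^3*(-37)+v*(-36)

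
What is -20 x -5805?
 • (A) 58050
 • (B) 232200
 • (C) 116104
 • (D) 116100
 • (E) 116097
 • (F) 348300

-20 * -5805 = 116100
D) 116100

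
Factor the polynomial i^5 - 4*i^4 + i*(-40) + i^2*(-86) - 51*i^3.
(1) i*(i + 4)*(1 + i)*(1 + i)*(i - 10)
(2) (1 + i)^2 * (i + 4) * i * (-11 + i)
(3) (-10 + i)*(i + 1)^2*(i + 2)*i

We need to factor i^5 - 4*i^4 + i*(-40) + i^2*(-86) - 51*i^3.
The factored form is i*(i + 4)*(1 + i)*(1 + i)*(i - 10).
1) i*(i + 4)*(1 + i)*(1 + i)*(i - 10)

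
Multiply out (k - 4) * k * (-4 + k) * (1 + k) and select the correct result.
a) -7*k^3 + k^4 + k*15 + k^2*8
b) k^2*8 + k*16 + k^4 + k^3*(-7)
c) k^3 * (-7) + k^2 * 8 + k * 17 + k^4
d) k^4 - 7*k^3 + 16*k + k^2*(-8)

Expanding (k - 4) * k * (-4 + k) * (1 + k):
= k^2*8 + k*16 + k^4 + k^3*(-7)
b) k^2*8 + k*16 + k^4 + k^3*(-7)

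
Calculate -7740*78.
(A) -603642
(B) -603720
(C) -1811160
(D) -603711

-7740 * 78 = -603720
B) -603720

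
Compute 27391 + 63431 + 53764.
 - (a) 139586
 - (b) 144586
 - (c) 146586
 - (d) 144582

First: 27391 + 63431 = 90822
Then: 90822 + 53764 = 144586
b) 144586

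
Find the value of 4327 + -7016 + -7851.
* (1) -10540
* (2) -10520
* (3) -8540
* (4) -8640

First: 4327 + -7016 = -2689
Then: -2689 + -7851 = -10540
1) -10540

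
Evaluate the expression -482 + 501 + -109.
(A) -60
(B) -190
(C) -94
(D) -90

First: -482 + 501 = 19
Then: 19 + -109 = -90
D) -90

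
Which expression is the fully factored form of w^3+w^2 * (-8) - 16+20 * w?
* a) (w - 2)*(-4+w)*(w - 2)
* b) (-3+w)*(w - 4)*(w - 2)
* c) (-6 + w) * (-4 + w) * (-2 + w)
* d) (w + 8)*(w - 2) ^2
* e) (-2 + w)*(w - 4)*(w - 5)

We need to factor w^3+w^2 * (-8) - 16+20 * w.
The factored form is (w - 2)*(-4+w)*(w - 2).
a) (w - 2)*(-4+w)*(w - 2)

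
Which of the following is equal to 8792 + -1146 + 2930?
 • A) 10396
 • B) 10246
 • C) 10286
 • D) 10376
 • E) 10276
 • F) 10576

First: 8792 + -1146 = 7646
Then: 7646 + 2930 = 10576
F) 10576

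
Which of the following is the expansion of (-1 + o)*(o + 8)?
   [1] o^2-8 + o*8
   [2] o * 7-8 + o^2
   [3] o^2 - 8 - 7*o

Expanding (-1 + o)*(o + 8):
= o * 7-8 + o^2
2) o * 7-8 + o^2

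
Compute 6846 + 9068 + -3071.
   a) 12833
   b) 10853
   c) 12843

First: 6846 + 9068 = 15914
Then: 15914 + -3071 = 12843
c) 12843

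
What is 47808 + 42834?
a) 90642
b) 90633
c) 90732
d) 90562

47808 + 42834 = 90642
a) 90642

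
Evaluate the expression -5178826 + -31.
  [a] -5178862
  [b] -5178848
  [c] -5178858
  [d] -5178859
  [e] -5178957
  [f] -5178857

-5178826 + -31 = -5178857
f) -5178857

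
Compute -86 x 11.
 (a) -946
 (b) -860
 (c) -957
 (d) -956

-86 * 11 = -946
a) -946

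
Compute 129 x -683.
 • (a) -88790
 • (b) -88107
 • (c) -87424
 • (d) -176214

129 * -683 = -88107
b) -88107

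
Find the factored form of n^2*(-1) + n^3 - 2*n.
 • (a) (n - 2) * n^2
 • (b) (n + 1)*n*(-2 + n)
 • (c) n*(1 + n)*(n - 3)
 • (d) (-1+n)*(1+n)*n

We need to factor n^2*(-1) + n^3 - 2*n.
The factored form is (n + 1)*n*(-2 + n).
b) (n + 1)*n*(-2 + n)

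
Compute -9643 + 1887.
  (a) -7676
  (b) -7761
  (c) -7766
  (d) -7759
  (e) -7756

-9643 + 1887 = -7756
e) -7756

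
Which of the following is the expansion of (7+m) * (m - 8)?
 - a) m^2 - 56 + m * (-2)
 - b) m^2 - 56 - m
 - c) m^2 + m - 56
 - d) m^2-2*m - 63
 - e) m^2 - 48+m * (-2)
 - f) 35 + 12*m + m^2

Expanding (7+m) * (m - 8):
= m^2 - 56 - m
b) m^2 - 56 - m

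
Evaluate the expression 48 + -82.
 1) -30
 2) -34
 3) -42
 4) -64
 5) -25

48 + -82 = -34
2) -34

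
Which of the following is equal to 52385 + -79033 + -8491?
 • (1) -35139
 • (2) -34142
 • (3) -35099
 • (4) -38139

First: 52385 + -79033 = -26648
Then: -26648 + -8491 = -35139
1) -35139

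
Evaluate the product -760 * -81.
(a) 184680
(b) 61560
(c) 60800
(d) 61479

-760 * -81 = 61560
b) 61560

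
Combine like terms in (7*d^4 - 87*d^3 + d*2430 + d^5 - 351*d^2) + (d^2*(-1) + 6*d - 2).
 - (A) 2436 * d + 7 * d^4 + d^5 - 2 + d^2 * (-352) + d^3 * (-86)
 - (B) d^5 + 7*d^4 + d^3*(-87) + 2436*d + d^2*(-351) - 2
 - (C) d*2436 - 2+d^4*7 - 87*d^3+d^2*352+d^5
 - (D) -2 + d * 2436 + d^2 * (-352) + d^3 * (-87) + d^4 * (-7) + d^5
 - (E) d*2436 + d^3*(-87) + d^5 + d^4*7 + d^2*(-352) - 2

Adding the polynomials and combining like terms:
(7*d^4 - 87*d^3 + d*2430 + d^5 - 351*d^2) + (d^2*(-1) + 6*d - 2)
= d*2436 + d^3*(-87) + d^5 + d^4*7 + d^2*(-352) - 2
E) d*2436 + d^3*(-87) + d^5 + d^4*7 + d^2*(-352) - 2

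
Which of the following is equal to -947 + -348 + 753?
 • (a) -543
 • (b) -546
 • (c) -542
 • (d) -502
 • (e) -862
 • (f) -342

First: -947 + -348 = -1295
Then: -1295 + 753 = -542
c) -542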